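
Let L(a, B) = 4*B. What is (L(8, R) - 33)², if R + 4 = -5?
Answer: 4761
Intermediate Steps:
R = -9 (R = -4 - 5 = -9)
(L(8, R) - 33)² = (4*(-9) - 33)² = (-36 - 33)² = (-69)² = 4761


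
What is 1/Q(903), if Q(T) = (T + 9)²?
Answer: 1/831744 ≈ 1.2023e-6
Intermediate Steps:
Q(T) = (9 + T)²
1/Q(903) = 1/((9 + 903)²) = 1/(912²) = 1/831744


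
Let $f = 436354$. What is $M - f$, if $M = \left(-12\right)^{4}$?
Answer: $-415618$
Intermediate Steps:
$M = 20736$
$M - f = 20736 - 436354 = -415618$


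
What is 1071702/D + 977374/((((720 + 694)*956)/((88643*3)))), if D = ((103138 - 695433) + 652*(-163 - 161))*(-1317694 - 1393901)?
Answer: 94386347072480237671713/490896570343300940 ≈ 1.9227e+5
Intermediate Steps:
D = 2178883181085 (D = (-592295 + 652*(-324))*(-2711595) = (-592295 - 211248)*(-2711595) = -803543*(-2711595) = 2178883181085)
1071702/D + 977374/((((720 + 694)*956)/((88643*3)))) = 1071702/2178883181085 + 977374/((((720 + 694)*956)/((88643*3)))) = 1071702*(1/2178883181085) + 977374/(((1414*956)/265929)) = 357234/726294393695 + 977374/((1351784*(1/265929))) = 357234/726294393695 + 977374/(1351784/265929) = 357234/726294393695 + 977374*(265929/1351784) = 357234/726294393695 + 129956045223/675892 = 94386347072480237671713/490896570343300940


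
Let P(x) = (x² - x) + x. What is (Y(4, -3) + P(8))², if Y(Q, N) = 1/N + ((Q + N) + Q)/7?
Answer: 1827904/441 ≈ 4144.9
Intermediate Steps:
Y(Q, N) = 1/N + N/7 + 2*Q/7 (Y(Q, N) = 1/N + ((N + Q) + Q)*(⅐) = 1/N + (N + 2*Q)*(⅐) = 1/N + (N/7 + 2*Q/7) = 1/N + N/7 + 2*Q/7)
P(x) = x²
(Y(4, -3) + P(8))² = ((⅐)*(7 - 3*(-3 + 2*4))/(-3) + 8²)² = ((⅐)*(-⅓)*(7 - 3*(-3 + 8)) + 64)² = ((⅐)*(-⅓)*(7 - 3*5) + 64)² = ((⅐)*(-⅓)*(7 - 15) + 64)² = ((⅐)*(-⅓)*(-8) + 64)² = (8/21 + 64)² = (1352/21)² = 1827904/441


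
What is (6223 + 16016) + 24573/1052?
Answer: 23420001/1052 ≈ 22262.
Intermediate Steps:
(6223 + 16016) + 24573/1052 = 22239 + 24573*(1/1052) = 22239 + 24573/1052 = 23420001/1052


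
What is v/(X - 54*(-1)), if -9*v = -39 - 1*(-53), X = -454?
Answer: 7/1800 ≈ 0.0038889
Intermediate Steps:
v = -14/9 (v = -(-39 - 1*(-53))/9 = -(-39 + 53)/9 = -⅑*14 = -14/9 ≈ -1.5556)
v/(X - 54*(-1)) = -14/(9*(-454 - 54*(-1))) = -14/(9*(-454 + 54)) = -14/9/(-400) = -14/9*(-1/400) = 7/1800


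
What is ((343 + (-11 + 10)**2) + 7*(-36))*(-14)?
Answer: -1288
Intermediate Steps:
((343 + (-11 + 10)**2) + 7*(-36))*(-14) = ((343 + (-1)**2) - 252)*(-14) = ((343 + 1) - 252)*(-14) = (344 - 252)*(-14) = 92*(-14) = -1288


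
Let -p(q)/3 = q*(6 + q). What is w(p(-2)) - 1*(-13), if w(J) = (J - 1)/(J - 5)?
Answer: 270/19 ≈ 14.211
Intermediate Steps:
p(q) = -3*q*(6 + q)
w(J) = (-1 + J)/(-5 + J)
w(p(-2)) - 1*(-13) = (-1 - 3*(-2)*(6 - 2))/(-5 - 3*(-2)*(6 - 2)) - 1*(-13) = (-1 - 3*(-2)*4)/(-5 - 3*(-2)*4) + 13 = (-1 + 24)/(-5 + 24) + 13 = 23/19 + 13 = 270/19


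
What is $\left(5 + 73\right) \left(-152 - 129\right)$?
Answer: $-21918$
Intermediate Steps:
$\left(5 + 73\right) \left(-152 - 129\right) = 78 \left(-281\right) = -21918$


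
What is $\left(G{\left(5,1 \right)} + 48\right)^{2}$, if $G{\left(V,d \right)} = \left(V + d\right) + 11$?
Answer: $4225$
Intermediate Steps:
$G{\left(V,d \right)} = 11 + V + d$
$\left(G{\left(5,1 \right)} + 48\right)^{2} = \left(\left(11 + 5 + 1\right) + 48\right)^{2} = \left(17 + 48\right)^{2} = 65^{2} = 4225$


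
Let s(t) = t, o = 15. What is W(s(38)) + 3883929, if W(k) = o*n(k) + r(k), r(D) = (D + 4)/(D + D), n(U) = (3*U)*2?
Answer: 147719283/38 ≈ 3.8873e+6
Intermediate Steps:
n(U) = 6*U
r(D) = (4 + D)/(2*D) (r(D) = (4 + D)/((2*D)) = (4 + D)*(1/(2*D)) = (4 + D)/(2*D))
W(k) = 90*k + (4 + k)/(2*k) (W(k) = 15*(6*k) + (4 + k)/(2*k) = 90*k + (4 + k)/(2*k))
W(s(38)) + 3883929 = (½ + 2/38 + 90*38) + 3883929 = (½ + 2*(1/38) + 3420) + 3883929 = (½ + 1/19 + 3420) + 3883929 = 129981/38 + 3883929 = 147719283/38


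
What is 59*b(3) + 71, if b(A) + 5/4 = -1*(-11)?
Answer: 2585/4 ≈ 646.25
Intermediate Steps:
b(A) = 39/4 (b(A) = -5/4 - 1*(-11) = -5/4 + 11 = 39/4)
59*b(3) + 71 = 59*(39/4) + 71 = 2301/4 + 71 = 2585/4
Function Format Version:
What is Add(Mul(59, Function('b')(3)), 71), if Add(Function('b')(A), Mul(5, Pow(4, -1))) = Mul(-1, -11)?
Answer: Rational(2585, 4) ≈ 646.25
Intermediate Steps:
Function('b')(A) = Rational(39, 4) (Function('b')(A) = Add(Rational(-5, 4), Mul(-1, -11)) = Add(Rational(-5, 4), 11) = Rational(39, 4))
Add(Mul(59, Function('b')(3)), 71) = Add(Mul(59, Rational(39, 4)), 71) = Add(Rational(2301, 4), 71) = Rational(2585, 4)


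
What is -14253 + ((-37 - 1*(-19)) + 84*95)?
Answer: -6291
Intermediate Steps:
-14253 + ((-37 - 1*(-19)) + 84*95) = -14253 + ((-37 + 19) + 7980) = -14253 + (-18 + 7980) = -14253 + 7962 = -6291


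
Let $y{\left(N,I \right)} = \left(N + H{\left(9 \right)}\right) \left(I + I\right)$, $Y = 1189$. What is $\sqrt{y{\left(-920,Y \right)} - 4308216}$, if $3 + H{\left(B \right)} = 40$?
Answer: $i \sqrt{6407990} \approx 2531.4 i$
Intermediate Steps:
$H{\left(B \right)} = 37$ ($H{\left(B \right)} = -3 + 40 = 37$)
$y{\left(N,I \right)} = 2 I \left(37 + N\right)$ ($y{\left(N,I \right)} = \left(N + 37\right) \left(I + I\right) = \left(37 + N\right) 2 I = 2 I \left(37 + N\right)$)
$\sqrt{y{\left(-920,Y \right)} - 4308216} = \sqrt{2 \cdot 1189 \left(37 - 920\right) - 4308216} = \sqrt{2 \cdot 1189 \left(-883\right) - 4308216} = \sqrt{-2099774 - 4308216} = \sqrt{-6407990} = i \sqrt{6407990}$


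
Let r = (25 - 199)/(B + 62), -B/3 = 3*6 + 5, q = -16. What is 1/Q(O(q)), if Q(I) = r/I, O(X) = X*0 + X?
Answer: -56/87 ≈ -0.64368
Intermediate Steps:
B = -69 (B = -3*(3*6 + 5) = -3*(18 + 5) = -3*23 = -69)
O(X) = X (O(X) = 0 + X = X)
r = 174/7 (r = (25 - 199)/(-69 + 62) = -174/(-7) = -174*(-1/7) = 174/7 ≈ 24.857)
Q(I) = 174/(7*I)
1/Q(O(q)) = 1/((174/7)/(-16)) = 1/((174/7)*(-1/16)) = 1/(-87/56) = -56/87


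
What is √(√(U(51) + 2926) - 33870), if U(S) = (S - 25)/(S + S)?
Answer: √(-88095870 + 51*√7611189)/51 ≈ 183.89*I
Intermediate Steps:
U(S) = (-25 + S)/(2*S) (U(S) = (-25 + S)/((2*S)) = (-25 + S)*(1/(2*S)) = (-25 + S)/(2*S))
√(√(U(51) + 2926) - 33870) = √(√((½)*(-25 + 51)/51 + 2926) - 33870) = √(√((½)*(1/51)*26 + 2926) - 33870) = √(√(13/51 + 2926) - 33870) = √(√(149239/51) - 33870) = √(√7611189/51 - 33870) = √(-33870 + √7611189/51)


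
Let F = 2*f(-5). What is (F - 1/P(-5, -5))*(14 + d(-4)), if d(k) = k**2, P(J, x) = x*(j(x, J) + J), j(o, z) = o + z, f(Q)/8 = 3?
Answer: 7198/5 ≈ 1439.6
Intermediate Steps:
f(Q) = 24 (f(Q) = 8*3 = 24)
F = 48 (F = 2*24 = 48)
P(J, x) = x*(x + 2*J) (P(J, x) = x*((x + J) + J) = x*((J + x) + J) = x*(x + 2*J))
(F - 1/P(-5, -5))*(14 + d(-4)) = (48 - 1/((-5*(-5 + 2*(-5)))))*(14 + (-4)**2) = (48 - 1/((-5*(-5 - 10))))*(14 + 16) = (48 - 1/((-5*(-15))))*30 = (48 - 1/75)*30 = (3599/75)*30 = 7198/5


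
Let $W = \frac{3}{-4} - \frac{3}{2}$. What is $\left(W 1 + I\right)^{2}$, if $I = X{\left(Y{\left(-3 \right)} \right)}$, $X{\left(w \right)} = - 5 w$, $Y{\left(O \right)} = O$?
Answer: $\frac{2601}{16} \approx 162.56$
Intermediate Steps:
$I = 15$ ($I = \left(-5\right) \left(-3\right) = 15$)
$W = - \frac{9}{4}$ ($W = 3 \left(- \frac{1}{4}\right) - \frac{3}{2} = - \frac{3}{4} - \frac{3}{2} = - \frac{9}{4} \approx -2.25$)
$\left(W 1 + I\right)^{2} = \left(\left(- \frac{9}{4}\right) 1 + 15\right)^{2} = \left(- \frac{9}{4} + 15\right)^{2} = \left(\frac{51}{4}\right)^{2} = \frac{2601}{16}$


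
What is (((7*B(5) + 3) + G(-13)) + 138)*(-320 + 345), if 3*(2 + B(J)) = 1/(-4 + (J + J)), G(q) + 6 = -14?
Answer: 48325/18 ≈ 2684.7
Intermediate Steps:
G(q) = -20 (G(q) = -6 - 14 = -20)
B(J) = -2 + 1/(3*(-4 + 2*J)) (B(J) = -2 + 1/(3*(-4 + (J + J))) = -2 + 1/(3*(-4 + 2*J)))
(((7*B(5) + 3) + G(-13)) + 138)*(-320 + 345) = (((7*((25 - 12*5)/(6*(-2 + 5))) + 3) - 20) + 138)*(-320 + 345) = (((7*((⅙)*(25 - 60)/3) + 3) - 20) + 138)*25 = (((7*((⅙)*(⅓)*(-35)) + 3) - 20) + 138)*25 = (((7*(-35/18) + 3) - 20) + 138)*25 = (((-245/18 + 3) - 20) + 138)*25 = ((-191/18 - 20) + 138)*25 = (-551/18 + 138)*25 = (1933/18)*25 = 48325/18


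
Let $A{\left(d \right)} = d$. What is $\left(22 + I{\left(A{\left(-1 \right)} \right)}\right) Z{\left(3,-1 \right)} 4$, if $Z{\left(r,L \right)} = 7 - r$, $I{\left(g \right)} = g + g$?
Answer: $320$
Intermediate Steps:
$I{\left(g \right)} = 2 g$
$\left(22 + I{\left(A{\left(-1 \right)} \right)}\right) Z{\left(3,-1 \right)} 4 = \left(22 + 2 \left(-1\right)\right) \left(7 - 3\right) 4 = \left(22 - 2\right) \left(7 - 3\right) 4 = 20 \cdot 4 \cdot 4 = 80 \cdot 4 = 320$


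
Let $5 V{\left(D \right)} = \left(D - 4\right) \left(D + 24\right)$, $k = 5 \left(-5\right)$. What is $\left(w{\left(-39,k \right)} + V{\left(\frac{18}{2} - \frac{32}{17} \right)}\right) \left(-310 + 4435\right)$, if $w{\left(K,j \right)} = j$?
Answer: $- \frac{6672600}{289} \approx -23089.0$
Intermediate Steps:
$k = -25$
$V{\left(D \right)} = \frac{\left(-4 + D\right) \left(24 + D\right)}{5}$ ($V{\left(D \right)} = \frac{\left(D - 4\right) \left(D + 24\right)}{5} = \frac{\left(-4 + D\right) \left(24 + D\right)}{5}$)
$\left(w{\left(-39,k \right)} + V{\left(\frac{18}{2} - \frac{32}{17} \right)}\right) \left(-310 + 4435\right) = \left(-25 + \left(- \frac{96}{5} + 4 \left(\frac{18}{2} - \frac{32}{17}\right) + \frac{\left(\frac{18}{2} - \frac{32}{17}\right)^{2}}{5}\right)\right) \left(-310 + 4435\right) = \left(-25 + \left(- \frac{96}{5} + 4 \left(18 \cdot \frac{1}{2} - \frac{32}{17}\right) + \frac{\left(18 \cdot \frac{1}{2} - \frac{32}{17}\right)^{2}}{5}\right)\right) 4125 = \left(-25 + \left(- \frac{96}{5} + 4 \left(9 - \frac{32}{17}\right) + \frac{\left(9 - \frac{32}{17}\right)^{2}}{5}\right)\right) 4125 = \left(-25 + \left(- \frac{96}{5} + 4 \cdot \frac{121}{17} + \frac{\left(\frac{121}{17}\right)^{2}}{5}\right)\right) 4125 = \left(-25 + \left(- \frac{96}{5} + \frac{484}{17} + \frac{1}{5} \cdot \frac{14641}{289}\right)\right) 4125 = \left(-25 + \left(- \frac{96}{5} + \frac{484}{17} + \frac{14641}{1445}\right)\right) 4125 = \left(-25 + \frac{28037}{1445}\right) 4125 = \left(- \frac{8088}{1445}\right) 4125 = - \frac{6672600}{289}$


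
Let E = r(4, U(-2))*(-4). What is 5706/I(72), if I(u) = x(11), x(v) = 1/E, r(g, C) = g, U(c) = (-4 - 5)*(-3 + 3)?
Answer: -91296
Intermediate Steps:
U(c) = 0 (U(c) = -9*0 = 0)
E = -16 (E = 4*(-4) = -16)
x(v) = -1/16 (x(v) = 1/(-16) = -1/16)
I(u) = -1/16
5706/I(72) = 5706/(-1/16) = 5706*(-16) = -91296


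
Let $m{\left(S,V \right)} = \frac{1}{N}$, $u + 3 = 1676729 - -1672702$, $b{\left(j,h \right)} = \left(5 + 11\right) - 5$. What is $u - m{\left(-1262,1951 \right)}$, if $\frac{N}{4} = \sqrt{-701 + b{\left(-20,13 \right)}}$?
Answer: $3349428 + \frac{i \sqrt{690}}{2760} \approx 3.3494 \cdot 10^{6} + 0.0095173 i$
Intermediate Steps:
$b{\left(j,h \right)} = 11$ ($b{\left(j,h \right)} = 16 - 5 = 11$)
$u = 3349428$ ($u = -3 + \left(1676729 - -1672702\right) = -3 + \left(1676729 + 1672702\right) = -3 + 3349431 = 3349428$)
$N = 4 i \sqrt{690}$ ($N = 4 \sqrt{-701 + 11} = 4 \sqrt{-690} = 4 i \sqrt{690} \approx 105.07 i$)
$m{\left(S,V \right)} = - \frac{i \sqrt{690}}{2760}$ ($m{\left(S,V \right)} = \frac{1}{4 i \sqrt{690}} = - \frac{i \sqrt{690}}{2760}$)
$u - m{\left(-1262,1951 \right)} = 3349428 - - \frac{i \sqrt{690}}{2760} = 3349428 + \frac{i \sqrt{690}}{2760}$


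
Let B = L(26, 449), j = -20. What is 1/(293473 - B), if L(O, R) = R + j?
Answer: 1/293044 ≈ 3.4125e-6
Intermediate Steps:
L(O, R) = -20 + R (L(O, R) = R - 20 = -20 + R)
B = 429 (B = -20 + 449 = 429)
1/(293473 - B) = 1/(293473 - 1*429) = 1/(293473 - 429) = 1/293044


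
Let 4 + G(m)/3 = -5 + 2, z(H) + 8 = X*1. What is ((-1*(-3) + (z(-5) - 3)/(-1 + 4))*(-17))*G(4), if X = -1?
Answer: -357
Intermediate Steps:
z(H) = -9 (z(H) = -8 - 1*1 = -8 - 1 = -9)
G(m) = -21 (G(m) = -12 + 3*(-5 + 2) = -12 + 3*(-3) = -12 - 9 = -21)
((-1*(-3) + (z(-5) - 3)/(-1 + 4))*(-17))*G(4) = ((-1*(-3) + (-9 - 3)/(-1 + 4))*(-17))*(-21) = ((3 - 12/3)*(-17))*(-21) = ((3 - 12*1/3)*(-17))*(-21) = ((3 - 4)*(-17))*(-21) = -1*(-17)*(-21) = 17*(-21) = -357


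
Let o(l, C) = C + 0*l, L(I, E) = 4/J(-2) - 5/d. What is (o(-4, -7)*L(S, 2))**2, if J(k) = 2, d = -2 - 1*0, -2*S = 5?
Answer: 3969/4 ≈ 992.25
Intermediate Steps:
S = -5/2 (S = -1/2*5 = -5/2 ≈ -2.5000)
d = -2 (d = -2 + 0 = -2)
L(I, E) = 9/2 (L(I, E) = 4/2 - 5/(-2) = 4*(1/2) - 5*(-1/2) = 2 + 5/2 = 9/2)
o(l, C) = C (o(l, C) = C + 0 = C)
(o(-4, -7)*L(S, 2))**2 = (-7*9/2)**2 = (-63/2)**2 = 3969/4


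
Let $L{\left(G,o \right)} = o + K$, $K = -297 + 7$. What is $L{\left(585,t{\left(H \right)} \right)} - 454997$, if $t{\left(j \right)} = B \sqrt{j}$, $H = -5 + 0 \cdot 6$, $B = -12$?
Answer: $-455287 - 12 i \sqrt{5} \approx -4.5529 \cdot 10^{5} - 26.833 i$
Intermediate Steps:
$H = -5$ ($H = -5 + 0 = -5$)
$t{\left(j \right)} = - 12 \sqrt{j}$
$K = -290$
$L{\left(G,o \right)} = -290 + o$ ($L{\left(G,o \right)} = o - 290 = -290 + o$)
$L{\left(585,t{\left(H \right)} \right)} - 454997 = \left(-290 - 12 \sqrt{-5}\right) - 454997 = \left(-290 - 12 i \sqrt{5}\right) - 454997 = -455287 - 12 i \sqrt{5}$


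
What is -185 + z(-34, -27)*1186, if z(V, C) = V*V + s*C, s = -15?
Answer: 1851161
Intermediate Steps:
z(V, C) = V² - 15*C (z(V, C) = V*V - 15*C = V² - 15*C)
-185 + z(-34, -27)*1186 = -185 + ((-34)² - 15*(-27))*1186 = -185 + (1156 + 405)*1186 = -185 + 1561*1186 = -185 + 1851346 = 1851161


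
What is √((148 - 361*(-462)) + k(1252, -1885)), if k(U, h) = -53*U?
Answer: √100574 ≈ 317.13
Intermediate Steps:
√((148 - 361*(-462)) + k(1252, -1885)) = √((148 - 361*(-462)) - 53*1252) = √((148 + 166782) - 66356) = √(166930 - 66356) = √100574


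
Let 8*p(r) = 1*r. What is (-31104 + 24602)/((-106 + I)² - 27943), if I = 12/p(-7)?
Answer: 318598/666963 ≈ 0.47768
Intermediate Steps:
p(r) = r/8 (p(r) = (1*r)/8 = r/8)
I = -96/7 (I = 12/(((⅛)*(-7))) = 12/(-7/8) = 12*(-8/7) = -96/7 ≈ -13.714)
(-31104 + 24602)/((-106 + I)² - 27943) = (-31104 + 24602)/((-106 - 96/7)² - 27943) = -6502/((-838/7)² - 27943) = -6502/(702244/49 - 27943) = -6502/(-666963/49) = -6502*(-49/666963) = 318598/666963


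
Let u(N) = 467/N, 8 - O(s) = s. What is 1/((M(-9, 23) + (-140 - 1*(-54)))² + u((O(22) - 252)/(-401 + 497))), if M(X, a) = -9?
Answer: 133/1177909 ≈ 0.00011291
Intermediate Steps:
O(s) = 8 - s
1/((M(-9, 23) + (-140 - 1*(-54)))² + u((O(22) - 252)/(-401 + 497))) = 1/((-9 + (-140 - 1*(-54)))² + 467/((((8 - 1*22) - 252)/(-401 + 497)))) = 1/((-9 + (-140 + 54))² + 467/((((8 - 22) - 252)/96))) = 1/((-9 - 86)² + 467/(((-14 - 252)*(1/96)))) = 1/((-95)² + 467/((-266*1/96))) = 1/(9025 + 467/(-133/48)) = 1/(9025 + 467*(-48/133)) = 1/(9025 - 22416/133) = 1/(1177909/133) = 133/1177909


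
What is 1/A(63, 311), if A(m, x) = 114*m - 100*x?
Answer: -1/23918 ≈ -4.1810e-5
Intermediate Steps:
A(m, x) = -100*x + 114*m
1/A(63, 311) = 1/(-100*311 + 114*63) = 1/(-31100 + 7182) = 1/(-23918) = -1/23918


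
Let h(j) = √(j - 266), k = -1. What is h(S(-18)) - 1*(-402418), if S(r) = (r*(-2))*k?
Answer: 402418 + I*√302 ≈ 4.0242e+5 + 17.378*I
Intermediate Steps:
S(r) = 2*r (S(r) = (r*(-2))*(-1) = -2*r*(-1) = 2*r)
h(j) = √(-266 + j)
h(S(-18)) - 1*(-402418) = √(-266 + 2*(-18)) - 1*(-402418) = √(-266 - 36) + 402418 = √(-302) + 402418 = I*√302 + 402418 = 402418 + I*√302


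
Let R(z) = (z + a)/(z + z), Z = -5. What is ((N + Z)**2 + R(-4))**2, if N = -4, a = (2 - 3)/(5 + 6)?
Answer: 51451929/7744 ≈ 6644.1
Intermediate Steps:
a = -1/11 ≈ -0.090909
R(z) = (-1/11 + z)/(2*z) (R(z) = (z - 1/11)/(z + z) = (-1/11 + z)/((2*z)) = (-1/11 + z)*(1/(2*z)) = (-1/11 + z)/(2*z))
((N + Z)**2 + R(-4))**2 = ((-4 - 5)**2 + (1/22)*(-1 + 11*(-4))/(-4))**2 = ((-9)**2 + (1/22)*(-1/4)*(-1 - 44))**2 = (81 + (1/22)*(-1/4)*(-45))**2 = (81 + 45/88)**2 = (7173/88)**2 = 51451929/7744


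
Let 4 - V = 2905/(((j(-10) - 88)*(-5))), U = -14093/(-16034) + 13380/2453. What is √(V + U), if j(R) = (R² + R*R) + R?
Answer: √324243534517386/4497537 ≈ 4.0037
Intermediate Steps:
j(R) = R + 2*R² (j(R) = (R² + R²) + R = 2*R² + R = R + 2*R²)
U = 1117063/176374 (U = -14093*(-1/16034) + 13380*(1/2453) = 14093/16034 + 60/11 = 1117063/176374 ≈ 6.3335)
V = 989/102 (V = 4 - 2905/((-10*(1 + 2*(-10)) - 88)*(-5)) = 4 - 2905/((-10*(1 - 20) - 88)*(-5)) = 4 - 2905/((-10*(-19) - 88)*(-5)) = 4 - 2905/((190 - 88)*(-5)) = 4 - 2905/(102*(-5)) = 4 - 2905/(-510) = 4 - 2905*(-1)/510 = 4 - 1*(-581/102) = 4 + 581/102 = 989/102 ≈ 9.6961)
√(V + U) = √(989/102 + 1117063/176374) = √(72093578/4497537) = √324243534517386/4497537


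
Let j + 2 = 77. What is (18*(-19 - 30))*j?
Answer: -66150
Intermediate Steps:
j = 75 (j = -2 + 77 = 75)
(18*(-19 - 30))*j = (18*(-19 - 30))*75 = (18*(-49))*75 = -882*75 = -66150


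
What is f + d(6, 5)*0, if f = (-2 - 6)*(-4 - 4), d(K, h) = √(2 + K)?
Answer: 64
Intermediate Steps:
f = 64 (f = -8*(-8) = 64)
f + d(6, 5)*0 = 64 + √(2 + 6)*0 = 64 + √8*0 = 64 + (2*√2)*0 = 64 + 0 = 64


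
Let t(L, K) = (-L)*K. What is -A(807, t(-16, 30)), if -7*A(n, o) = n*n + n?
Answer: 652056/7 ≈ 93151.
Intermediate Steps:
t(L, K) = -K*L
A(n, o) = -n/7 - n²/7 (A(n, o) = -(n*n + n)/7 = -(n² + n)/7 = -(n + n²)/7 = -n/7 - n²/7)
-A(807, t(-16, 30)) = -(-1)*807*(1 + 807)/7 = -(-1)*807*808/7 = -1*(-652056/7) = 652056/7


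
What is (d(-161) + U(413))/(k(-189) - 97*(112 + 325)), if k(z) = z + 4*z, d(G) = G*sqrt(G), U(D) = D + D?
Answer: -413/21667 + 161*I*sqrt(161)/43334 ≈ -0.019061 + 0.047142*I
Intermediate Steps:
U(D) = 2*D
d(G) = G**(3/2)
k(z) = 5*z
(d(-161) + U(413))/(k(-189) - 97*(112 + 325)) = ((-161)**(3/2) + 2*413)/(5*(-189) - 97*(112 + 325)) = (-161*I*sqrt(161) + 826)/(-945 - 97*437) = (826 - 161*I*sqrt(161))/(-945 - 42389) = (826 - 161*I*sqrt(161))/(-43334) = (826 - 161*I*sqrt(161))*(-1/43334) = -413/21667 + 161*I*sqrt(161)/43334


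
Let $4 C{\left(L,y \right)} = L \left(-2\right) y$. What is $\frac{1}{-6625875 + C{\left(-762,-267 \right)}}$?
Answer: $- \frac{1}{6727602} \approx -1.4864 \cdot 10^{-7}$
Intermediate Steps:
$C{\left(L,y \right)} = - \frac{L y}{2}$ ($C{\left(L,y \right)} = \frac{L \left(-2\right) y}{4} = \frac{- 2 L y}{4} = \frac{\left(-2\right) L y}{4} = - \frac{L y}{2}$)
$\frac{1}{-6625875 + C{\left(-762,-267 \right)}} = \frac{1}{-6625875 - \left(-381\right) \left(-267\right)} = \frac{1}{-6625875 - 101727} = \frac{1}{-6727602} = - \frac{1}{6727602}$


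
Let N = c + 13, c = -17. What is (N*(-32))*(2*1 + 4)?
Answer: 768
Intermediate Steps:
N = -4 (N = -17 + 13 = -4)
(N*(-32))*(2*1 + 4) = (-4*(-32))*(2*1 + 4) = 128*(2 + 4) = 128*6 = 768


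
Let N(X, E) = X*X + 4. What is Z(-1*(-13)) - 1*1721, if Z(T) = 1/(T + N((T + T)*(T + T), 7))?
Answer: -786484952/456993 ≈ -1721.0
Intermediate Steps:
N(X, E) = 4 + X**2 (N(X, E) = X**2 + 4 = 4 + X**2)
Z(T) = 1/(4 + T + 16*T**4) (Z(T) = 1/(T + (4 + ((T + T)*(T + T))**2)) = 1/(T + (4 + ((2*T)*(2*T))**2)) = 1/(T + (4 + (4*T**2)**2)) = 1/(T + (4 + 16*T**4)) = 1/(4 + T + 16*T**4))
Z(-1*(-13)) - 1*1721 = 1/(4 - 1*(-13) + 16*(-1*(-13))**4) - 1*1721 = 1/(4 + 13 + 16*13**4) - 1721 = 1/(4 + 13 + 16*28561) - 1721 = 1/(4 + 13 + 456976) - 1721 = 1/456993 - 1721 = -786484952/456993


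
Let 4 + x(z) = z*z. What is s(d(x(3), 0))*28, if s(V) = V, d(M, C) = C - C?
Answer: 0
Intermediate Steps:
x(z) = -4 + z² (x(z) = -4 + z*z = -4 + z²)
d(M, C) = 0
s(d(x(3), 0))*28 = 0*28 = 0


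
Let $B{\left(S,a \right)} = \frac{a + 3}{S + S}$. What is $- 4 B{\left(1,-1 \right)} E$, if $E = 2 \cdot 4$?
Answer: $-32$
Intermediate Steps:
$B{\left(S,a \right)} = \frac{3 + a}{2 S}$
$E = 8$
$- 4 B{\left(1,-1 \right)} E = - 4 \frac{3 - 1}{2 \cdot 1} \cdot 8 = - 4 \cdot \frac{1}{2} \cdot 1 \cdot 2 \cdot 8 = \left(-4\right) 1 \cdot 8 = \left(-4\right) 8 = -32$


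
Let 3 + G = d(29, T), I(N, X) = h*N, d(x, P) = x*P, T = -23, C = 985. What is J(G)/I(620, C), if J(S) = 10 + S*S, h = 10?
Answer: 44891/620 ≈ 72.405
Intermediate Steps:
d(x, P) = P*x
I(N, X) = 10*N
G = -670 (G = -3 - 23*29 = -3 - 667 = -670)
J(S) = 10 + S²
J(G)/I(620, C) = (10 + (-670)²)/((10*620)) = (10 + 448900)/6200 = 448910*(1/6200) = 44891/620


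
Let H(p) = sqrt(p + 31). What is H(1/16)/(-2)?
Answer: -sqrt(497)/8 ≈ -2.7867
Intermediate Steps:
H(p) = sqrt(31 + p)
H(1/16)/(-2) = sqrt(31 + 1/16)/(-2) = sqrt(31 + 1/16)*(-1/2) = sqrt(497/16)*(-1/2) = (sqrt(497)/4)*(-1/2) = -sqrt(497)/8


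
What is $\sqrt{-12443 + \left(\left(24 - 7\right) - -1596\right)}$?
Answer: $19 i \sqrt{30} \approx 104.07 i$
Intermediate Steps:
$\sqrt{-12443 + \left(\left(24 - 7\right) - -1596\right)} = \sqrt{-12443 + \left(17 + 1596\right)} = \sqrt{-12443 + 1613} = \sqrt{-10830} = 19 i \sqrt{30}$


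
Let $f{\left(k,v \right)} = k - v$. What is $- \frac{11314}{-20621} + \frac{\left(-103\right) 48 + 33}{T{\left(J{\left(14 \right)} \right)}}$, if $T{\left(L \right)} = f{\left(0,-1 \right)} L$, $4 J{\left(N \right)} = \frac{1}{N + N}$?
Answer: $- \frac{11342198558}{20621} \approx -5.5003 \cdot 10^{5}$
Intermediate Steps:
$J{\left(N \right)} = \frac{1}{8 N}$ ($J{\left(N \right)} = \frac{1}{4 \left(N + N\right)} = \frac{1}{4 \cdot 2 N} = \frac{\frac{1}{2} \frac{1}{N}}{4} = \frac{1}{8 N}$)
$T{\left(L \right)} = L$ ($T{\left(L \right)} = \left(0 - -1\right) L = \left(0 + 1\right) L = 1 L = L$)
$- \frac{11314}{-20621} + \frac{\left(-103\right) 48 + 33}{T{\left(J{\left(14 \right)} \right)}} = - \frac{11314}{-20621} + \frac{\left(-103\right) 48 + 33}{\frac{1}{8} \cdot \frac{1}{14}} = \left(-11314\right) \left(- \frac{1}{20621}\right) + \frac{-4944 + 33}{\frac{1}{8} \cdot \frac{1}{14}} = \frac{11314}{20621} - 4911 \frac{1}{\frac{1}{112}} = \frac{11314}{20621} - 550032 = - \frac{11342198558}{20621}$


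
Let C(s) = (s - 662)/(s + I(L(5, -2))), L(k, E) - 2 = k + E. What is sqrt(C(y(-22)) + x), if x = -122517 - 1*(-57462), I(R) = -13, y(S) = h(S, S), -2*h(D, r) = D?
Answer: I*sqrt(258918)/2 ≈ 254.42*I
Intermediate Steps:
h(D, r) = -D/2
L(k, E) = 2 + E + k (L(k, E) = 2 + (k + E) = 2 + (E + k) = 2 + E + k)
y(S) = -S/2
C(s) = (-662 + s)/(-13 + s) (C(s) = (s - 662)/(s - 13) = (-662 + s)/(-13 + s))
x = -65055 (x = -122517 + 57462 = -65055)
sqrt(C(y(-22)) + x) = sqrt((-662 - 1/2*(-22))/(-13 - 1/2*(-22)) - 65055) = sqrt((-662 + 11)/(-13 + 11) - 65055) = sqrt(-651/(-2) - 65055) = sqrt(-1/2*(-651) - 65055) = sqrt(651/2 - 65055) = sqrt(-129459/2) = I*sqrt(258918)/2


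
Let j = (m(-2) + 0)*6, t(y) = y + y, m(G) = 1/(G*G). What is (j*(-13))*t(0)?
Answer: 0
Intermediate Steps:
m(G) = G⁻²
t(y) = 2*y
j = 3/2 (j = ((-2)⁻² + 0)*6 = (¼ + 0)*6 = (¼)*6 = 3/2 ≈ 1.5000)
(j*(-13))*t(0) = ((3/2)*(-13))*(2*0) = -39/2*0 = 0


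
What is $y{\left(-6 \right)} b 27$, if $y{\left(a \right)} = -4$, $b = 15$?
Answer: $-1620$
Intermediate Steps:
$y{\left(-6 \right)} b 27 = \left(-4\right) 15 \cdot 27 = \left(-60\right) 27 = -1620$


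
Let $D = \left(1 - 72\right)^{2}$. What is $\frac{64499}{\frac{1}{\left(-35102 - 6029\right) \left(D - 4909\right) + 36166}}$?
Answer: $-347851233874$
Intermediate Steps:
$D = 5041$ ($D = \left(-71\right)^{2} = 5041$)
$\frac{64499}{\frac{1}{\left(-35102 - 6029\right) \left(D - 4909\right) + 36166}} = \frac{64499}{\frac{1}{\left(-35102 - 6029\right) \left(5041 - 4909\right) + 36166}} = \frac{64499}{\frac{1}{\left(-41131\right) 132 + 36166}} = \frac{64499}{\frac{1}{-5429292 + 36166}} = \frac{64499}{\frac{1}{-5393126}} = \frac{64499}{- \frac{1}{5393126}} = 64499 \left(-5393126\right) = -347851233874$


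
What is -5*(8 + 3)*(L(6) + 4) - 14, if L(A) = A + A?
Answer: -894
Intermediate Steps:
L(A) = 2*A
-5*(8 + 3)*(L(6) + 4) - 14 = -5*(8 + 3)*(2*6 + 4) - 14 = -55*(12 + 4) - 14 = -55*16 - 14 = -5*176 - 14 = -880 - 14 = -894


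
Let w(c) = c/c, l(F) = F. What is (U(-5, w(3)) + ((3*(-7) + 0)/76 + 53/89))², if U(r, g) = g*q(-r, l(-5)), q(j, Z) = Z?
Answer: 1002418921/45751696 ≈ 21.910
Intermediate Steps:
w(c) = 1
U(r, g) = -5*g (U(r, g) = g*(-5) = -5*g)
(U(-5, w(3)) + ((3*(-7) + 0)/76 + 53/89))² = (-5*1 + ((3*(-7) + 0)/76 + 53/89))² = (-5 + ((-21 + 0)*(1/76) + 53*(1/89)))² = (-5 + (-21*1/76 + 53/89))² = (-5 + (-21/76 + 53/89))² = (-5 + 2159/6764)² = (-31661/6764)² = 1002418921/45751696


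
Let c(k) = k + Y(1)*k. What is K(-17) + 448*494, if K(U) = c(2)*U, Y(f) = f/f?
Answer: 221244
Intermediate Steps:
Y(f) = 1
c(k) = 2*k (c(k) = k + 1*k = k + k = 2*k)
K(U) = 4*U (K(U) = (2*2)*U = 4*U)
K(-17) + 448*494 = 4*(-17) + 448*494 = -68 + 221312 = 221244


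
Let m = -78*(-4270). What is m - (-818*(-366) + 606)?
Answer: 33066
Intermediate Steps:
m = 333060
m - (-818*(-366) + 606) = 333060 - (-818*(-366) + 606) = 333060 - (299388 + 606) = 333060 - 1*299994 = 333060 - 299994 = 33066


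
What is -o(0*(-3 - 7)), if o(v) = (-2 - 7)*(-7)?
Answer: -63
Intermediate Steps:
o(v) = 63 (o(v) = -9*(-7) = 63)
-o(0*(-3 - 7)) = -1*63 = -63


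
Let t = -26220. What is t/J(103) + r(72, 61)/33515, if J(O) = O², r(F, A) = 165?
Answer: -175402563/71112127 ≈ -2.4666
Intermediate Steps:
t/J(103) + r(72, 61)/33515 = -26220/(103²) + 165/33515 = -26220/10609 + 165*(1/33515) = -26220*1/10609 + 33/6703 = -26220/10609 + 33/6703 = -175402563/71112127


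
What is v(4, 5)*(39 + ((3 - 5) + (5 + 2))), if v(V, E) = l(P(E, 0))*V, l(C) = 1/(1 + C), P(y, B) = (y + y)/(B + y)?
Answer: 176/3 ≈ 58.667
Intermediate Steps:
P(y, B) = 2*y/(B + y) (P(y, B) = (2*y)/(B + y) = 2*y/(B + y))
v(V, E) = V/3 (v(V, E) = V/(1 + 2*E/(0 + E)) = V/(1 + 2*E/E) = V/(1 + 2) = V/3)
v(4, 5)*(39 + ((3 - 5) + (5 + 2))) = ((⅓)*4)*(39 + ((3 - 5) + (5 + 2))) = 4*(39 + (-2 + 7))/3 = 4*(39 + 5)/3 = (4/3)*44 = 176/3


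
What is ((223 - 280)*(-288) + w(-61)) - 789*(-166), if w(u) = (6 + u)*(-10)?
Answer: 147940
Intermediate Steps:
w(u) = -60 - 10*u
((223 - 280)*(-288) + w(-61)) - 789*(-166) = ((223 - 280)*(-288) + (-60 - 10*(-61))) - 789*(-166) = (-57*(-288) + (-60 + 610)) + 130974 = (16416 + 550) + 130974 = 16966 + 130974 = 147940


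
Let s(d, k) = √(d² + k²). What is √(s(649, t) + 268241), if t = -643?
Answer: √(268241 + 5*√33386) ≈ 518.80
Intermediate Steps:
√(s(649, t) + 268241) = √(√(649² + (-643)²) + 268241) = √(√(421201 + 413449) + 268241) = √(√834650 + 268241) = √(5*√33386 + 268241) = √(268241 + 5*√33386)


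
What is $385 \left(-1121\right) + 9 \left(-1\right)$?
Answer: $-431594$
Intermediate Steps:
$385 \left(-1121\right) + 9 \left(-1\right) = -431585 - 9 = -431594$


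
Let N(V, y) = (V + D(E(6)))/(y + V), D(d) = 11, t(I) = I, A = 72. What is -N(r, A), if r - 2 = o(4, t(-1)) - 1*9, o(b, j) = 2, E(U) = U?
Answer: -6/67 ≈ -0.089552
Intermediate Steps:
r = -5 (r = 2 + (2 - 1*9) = 2 + (2 - 9) = 2 - 7 = -5)
N(V, y) = (11 + V)/(V + y) (N(V, y) = (V + 11)/(y + V) = (11 + V)/(V + y))
-N(r, A) = -(11 - 5)/(-5 + 72) = -6/67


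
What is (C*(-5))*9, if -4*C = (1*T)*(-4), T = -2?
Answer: 90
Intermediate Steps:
C = -2 (C = -1*(-2)*(-4)/4 = -(-1)*(-4)/2 = -¼*8 = -2)
(C*(-5))*9 = -2*(-5)*9 = 10*9 = 90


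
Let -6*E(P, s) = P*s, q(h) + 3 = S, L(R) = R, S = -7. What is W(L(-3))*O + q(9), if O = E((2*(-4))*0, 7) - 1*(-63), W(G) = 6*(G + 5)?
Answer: 746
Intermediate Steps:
q(h) = -10 (q(h) = -3 - 7 = -10)
E(P, s) = -P*s/6
W(G) = 30 + 6*G (W(G) = 6*(5 + G) = 30 + 6*G)
O = 63 (O = -1/6*(2*(-4))*0*7 - 1*(-63) = -1/6*(-8*0)*7 + 63 = -1/6*0*7 + 63 = 0 + 63 = 63)
W(L(-3))*O + q(9) = (30 + 6*(-3))*63 - 10 = (30 - 18)*63 - 10 = 12*63 - 10 = 756 - 10 = 746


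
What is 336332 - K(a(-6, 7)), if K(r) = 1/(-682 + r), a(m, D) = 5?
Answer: 227696765/677 ≈ 3.3633e+5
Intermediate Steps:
336332 - K(a(-6, 7)) = 336332 - 1/(-682 + 5) = 336332 - 1/(-677) = 336332 - 1*(-1/677) = 336332 + 1/677 = 227696765/677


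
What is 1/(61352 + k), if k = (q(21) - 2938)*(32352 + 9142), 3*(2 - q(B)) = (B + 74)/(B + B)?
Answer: -63/7673167981 ≈ -8.2104e-9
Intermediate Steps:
q(B) = 2 - (74 + B)/(6*B) (q(B) = 2 - (B + 74)/(3*(B + B)) = 2 - (74 + B)/(3*(2*B)) = 2 - (74 + B)*1/(2*B)/3 = 2 - (74 + B)/(6*B))
k = -7677033157/63 (k = ((⅙)*(-74 + 11*21)/21 - 2938)*(32352 + 9142) = ((⅙)*(1/21)*(-74 + 231) - 2938)*41494 = ((⅙)*(1/21)*157 - 2938)*41494 = (157/126 - 2938)*41494 = -370031/126*41494 = -7677033157/63 ≈ -1.2186e+8)
1/(61352 + k) = 1/(61352 - 7677033157/63) = 1/(-7673167981/63) = -63/7673167981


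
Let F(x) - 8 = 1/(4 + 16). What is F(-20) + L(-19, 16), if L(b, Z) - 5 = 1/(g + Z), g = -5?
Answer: 2891/220 ≈ 13.141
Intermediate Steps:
L(b, Z) = 5 + 1/(-5 + Z)
F(x) = 161/20 (F(x) = 8 + 1/(4 + 16) = 8 + 1/20 = 161/20)
F(-20) + L(-19, 16) = 161/20 + (-24 + 5*16)/(-5 + 16) = 161/20 + (-24 + 80)/11 = 161/20 + (1/11)*56 = 161/20 + 56/11 = 2891/220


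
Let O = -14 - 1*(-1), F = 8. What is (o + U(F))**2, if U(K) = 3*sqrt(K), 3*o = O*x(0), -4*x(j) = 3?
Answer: 1321/16 + 39*sqrt(2) ≈ 137.72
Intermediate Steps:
O = -13 (O = -14 + 1 = -13)
x(j) = -3/4 (x(j) = -1/4*3 = -3/4)
o = 13/4 (o = (-13*(-3/4))/3 = (1/3)*(39/4) = 13/4 ≈ 3.2500)
(o + U(F))**2 = (13/4 + 3*sqrt(8))**2 = (13/4 + 3*(2*sqrt(2)))**2 = (13/4 + 6*sqrt(2))**2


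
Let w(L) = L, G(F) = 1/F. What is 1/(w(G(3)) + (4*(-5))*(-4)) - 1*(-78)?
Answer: 18801/241 ≈ 78.012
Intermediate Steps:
1/(w(G(3)) + (4*(-5))*(-4)) - 1*(-78) = 1/(1/3 + (4*(-5))*(-4)) - 1*(-78) = 1/(1/3 - 20*(-4)) + 78 = 1/(1/3 + 80) + 78 = 1/(241/3) + 78 = 3/241 + 78 = 18801/241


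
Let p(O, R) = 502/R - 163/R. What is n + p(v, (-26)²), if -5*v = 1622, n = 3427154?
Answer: 2316756443/676 ≈ 3.4272e+6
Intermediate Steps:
v = -1622/5 (v = -⅕*1622 = -1622/5 ≈ -324.40)
p(O, R) = 339/R
n + p(v, (-26)²) = 3427154 + 339/((-26)²) = 3427154 + 339/676 = 2316756443/676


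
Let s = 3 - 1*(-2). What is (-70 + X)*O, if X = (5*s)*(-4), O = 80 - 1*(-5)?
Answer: -14450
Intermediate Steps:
s = 5 (s = 3 + 2 = 5)
O = 85 (O = 80 + 5 = 85)
X = -100 (X = (5*5)*(-4) = 25*(-4) = -100)
(-70 + X)*O = (-70 - 100)*85 = -170*85 = -14450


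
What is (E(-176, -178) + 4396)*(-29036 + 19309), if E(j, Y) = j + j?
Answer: -39335988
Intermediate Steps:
E(j, Y) = 2*j
(E(-176, -178) + 4396)*(-29036 + 19309) = (2*(-176) + 4396)*(-29036 + 19309) = (-352 + 4396)*(-9727) = 4044*(-9727) = -39335988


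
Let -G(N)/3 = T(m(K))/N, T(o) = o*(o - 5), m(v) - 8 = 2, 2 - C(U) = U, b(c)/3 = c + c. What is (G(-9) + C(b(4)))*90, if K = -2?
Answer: -480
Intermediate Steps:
b(c) = 6*c (b(c) = 3*(c + c) = 3*(2*c) = 6*c)
C(U) = 2 - U
m(v) = 10 (m(v) = 8 + 2 = 10)
T(o) = o*(-5 + o)
G(N) = -150/N (G(N) = -3*10*(-5 + 10)/N = -3*10*5/N = -150/N)
(G(-9) + C(b(4)))*90 = (-150/(-9) + (2 - 6*4))*90 = (-150*(-⅑) + (2 - 1*24))*90 = (50/3 + (2 - 24))*90 = (50/3 - 22)*90 = -16/3*90 = -480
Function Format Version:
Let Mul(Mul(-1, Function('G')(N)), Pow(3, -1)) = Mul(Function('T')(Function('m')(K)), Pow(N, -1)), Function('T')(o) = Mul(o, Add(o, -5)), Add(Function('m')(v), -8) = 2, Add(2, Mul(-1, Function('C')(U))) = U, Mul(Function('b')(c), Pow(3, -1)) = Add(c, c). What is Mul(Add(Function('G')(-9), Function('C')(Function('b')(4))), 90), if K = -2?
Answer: -480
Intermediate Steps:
Function('b')(c) = Mul(6, c) (Function('b')(c) = Mul(3, Add(c, c)) = Mul(3, Mul(2, c)) = Mul(6, c))
Function('C')(U) = Add(2, Mul(-1, U))
Function('m')(v) = 10 (Function('m')(v) = Add(8, 2) = 10)
Function('T')(o) = Mul(o, Add(-5, o))
Function('G')(N) = Mul(-150, Pow(N, -1)) (Function('G')(N) = Mul(-3, Mul(Mul(10, Add(-5, 10)), Pow(N, -1))) = Mul(-3, Mul(Mul(10, 5), Pow(N, -1))) = Mul(-3, Mul(50, Pow(N, -1))) = Mul(-150, Pow(N, -1)))
Mul(Add(Function('G')(-9), Function('C')(Function('b')(4))), 90) = Mul(Add(Mul(-150, Pow(-9, -1)), Add(2, Mul(-1, Mul(6, 4)))), 90) = Mul(Add(Mul(-150, Rational(-1, 9)), Add(2, Mul(-1, 24))), 90) = Mul(Add(Rational(50, 3), Add(2, -24)), 90) = Mul(Add(Rational(50, 3), -22), 90) = Mul(Rational(-16, 3), 90) = -480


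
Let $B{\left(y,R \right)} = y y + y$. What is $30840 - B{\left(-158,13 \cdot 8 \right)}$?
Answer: $6034$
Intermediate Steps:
$B{\left(y,R \right)} = y + y^{2}$ ($B{\left(y,R \right)} = y^{2} + y = y + y^{2}$)
$30840 - B{\left(-158,13 \cdot 8 \right)} = 30840 - - 158 \left(1 - 158\right) = 30840 - \left(-158\right) \left(-157\right) = 30840 - 24806 = 6034$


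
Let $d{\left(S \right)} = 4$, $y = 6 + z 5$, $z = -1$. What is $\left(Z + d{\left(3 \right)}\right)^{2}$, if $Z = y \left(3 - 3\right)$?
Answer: $16$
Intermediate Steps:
$y = 1$ ($y = 6 - 5 = 1$)
$Z = 0$ ($Z = 1 \left(3 - 3\right) = 1 \cdot 0 = 0$)
$\left(Z + d{\left(3 \right)}\right)^{2} = \left(0 + 4\right)^{2} = 4^{2} = 16$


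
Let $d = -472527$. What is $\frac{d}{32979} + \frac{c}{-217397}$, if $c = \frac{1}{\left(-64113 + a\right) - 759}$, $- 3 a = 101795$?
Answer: $- \frac{10149700741029024}{708376411801831} \approx -14.328$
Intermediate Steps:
$a = - \frac{101795}{3}$ ($a = \left(- \frac{1}{3}\right) 101795 = - \frac{101795}{3} \approx -33932.0$)
$c = - \frac{3}{296411}$ ($c = \frac{1}{\left(-64113 - \frac{101795}{3}\right) - 759} = \frac{1}{- \frac{294134}{3} - 759} = \frac{1}{- \frac{296411}{3}} = - \frac{3}{296411} \approx -1.0121 \cdot 10^{-5}$)
$\frac{d}{32979} + \frac{c}{-217397} = - \frac{472527}{32979} - \frac{3}{296411 \left(-217397\right)} = \left(-472527\right) \frac{1}{32979} - - \frac{3}{64438862167} = - \frac{157509}{10993} + \frac{3}{64438862167} = - \frac{10149700741029024}{708376411801831}$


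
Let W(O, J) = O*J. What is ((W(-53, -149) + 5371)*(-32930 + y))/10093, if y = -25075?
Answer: -769610340/10093 ≈ -76252.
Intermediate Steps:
W(O, J) = J*O
((W(-53, -149) + 5371)*(-32930 + y))/10093 = ((-149*(-53) + 5371)*(-32930 - 25075))/10093 = ((7897 + 5371)*(-58005))*(1/10093) = (13268*(-58005))*(1/10093) = -769610340*1/10093 = -769610340/10093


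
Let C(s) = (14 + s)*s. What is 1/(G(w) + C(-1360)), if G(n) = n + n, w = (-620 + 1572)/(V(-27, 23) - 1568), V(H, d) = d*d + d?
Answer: 127/232480882 ≈ 5.4628e-7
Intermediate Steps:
V(H, d) = d + d² (V(H, d) = d² + d = d + d²)
C(s) = s*(14 + s)
w = -119/127 (w = (-620 + 1572)/(23*(1 + 23) - 1568) = 952/(23*24 - 1568) = 952/(552 - 1568) = 952/(-1016) = 952*(-1/1016) = -119/127 ≈ -0.93701)
G(n) = 2*n
1/(G(w) + C(-1360)) = 1/(2*(-119/127) - 1360*(14 - 1360)) = 1/(-238/127 - 1360*(-1346)) = 1/(-238/127 + 1830560) = 1/(232480882/127) = 127/232480882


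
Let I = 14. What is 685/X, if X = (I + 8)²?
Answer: 685/484 ≈ 1.4153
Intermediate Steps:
X = 484 (X = (14 + 8)² = 22² = 484)
685/X = 685/484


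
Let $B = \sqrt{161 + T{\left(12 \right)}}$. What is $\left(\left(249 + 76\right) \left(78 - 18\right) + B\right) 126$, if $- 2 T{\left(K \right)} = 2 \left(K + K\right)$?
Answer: $2457000 + 126 \sqrt{137} \approx 2.4585 \cdot 10^{6}$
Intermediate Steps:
$T{\left(K \right)} = - 2 K$ ($T{\left(K \right)} = - \frac{2 \left(K + K\right)}{2} = - \frac{2 \cdot 2 K}{2} = - \frac{4 K}{2} = - 2 K$)
$B = \sqrt{137}$ ($B = \sqrt{161 - 24} = \sqrt{137} \approx 11.705$)
$\left(\left(249 + 76\right) \left(78 - 18\right) + B\right) 126 = \left(\left(249 + 76\right) \left(78 - 18\right) + \sqrt{137}\right) 126 = \left(325 \cdot 60 + \sqrt{137}\right) 126 = \left(19500 + \sqrt{137}\right) 126 = 2457000 + 126 \sqrt{137}$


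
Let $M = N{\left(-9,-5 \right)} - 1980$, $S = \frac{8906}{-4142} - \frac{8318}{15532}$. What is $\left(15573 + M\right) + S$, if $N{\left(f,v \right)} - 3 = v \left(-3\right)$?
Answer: $\frac{218867771559}{16083386} \approx 13608.0$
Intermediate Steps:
$N{\left(f,v \right)} = 3 - 3 v$ ($N{\left(f,v \right)} = 3 + v \left(-3\right) = 3 - 3 v$)
$S = - \frac{43195287}{16083386}$ ($S = 8906 \left(- \frac{1}{4142}\right) - \frac{4159}{7766} = - \frac{4453}{2071} - \frac{4159}{7766} = - \frac{43195287}{16083386} \approx -2.6857$)
$M = -1962$ ($M = \left(3 - -15\right) - 1980 = \left(3 + 15\right) - 1980 = 18 - 1980 = -1962$)
$\left(15573 + M\right) + S = \left(15573 - 1962\right) - \frac{43195287}{16083386} = 13611 - \frac{43195287}{16083386} = \frac{218867771559}{16083386}$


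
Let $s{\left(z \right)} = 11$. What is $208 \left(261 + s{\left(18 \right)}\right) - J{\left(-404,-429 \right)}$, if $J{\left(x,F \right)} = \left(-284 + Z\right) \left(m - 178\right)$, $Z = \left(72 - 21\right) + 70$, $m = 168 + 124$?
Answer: $75158$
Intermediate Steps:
$m = 292$
$Z = 121$ ($Z = 51 + 70 = 121$)
$J{\left(x,F \right)} = -18582$ ($J{\left(x,F \right)} = \left(-284 + 121\right) \left(292 - 178\right) = \left(-163\right) 114 = -18582$)
$208 \left(261 + s{\left(18 \right)}\right) - J{\left(-404,-429 \right)} = 208 \left(261 + 11\right) - -18582 = 208 \cdot 272 + 18582 = 56576 + 18582 = 75158$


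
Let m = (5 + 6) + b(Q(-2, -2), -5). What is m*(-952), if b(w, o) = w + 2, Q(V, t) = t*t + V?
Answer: -14280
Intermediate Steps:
Q(V, t) = V + t**2 (Q(V, t) = t**2 + V = V + t**2)
b(w, o) = 2 + w
m = 15 (m = (5 + 6) + (2 + (-2 + (-2)**2)) = 11 + (2 + (-2 + 4)) = 11 + (2 + 2) = 11 + 4 = 15)
m*(-952) = 15*(-952) = -14280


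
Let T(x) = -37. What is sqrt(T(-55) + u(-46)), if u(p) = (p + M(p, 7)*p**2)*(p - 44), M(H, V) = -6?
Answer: sqrt(1146743) ≈ 1070.9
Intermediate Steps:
u(p) = (-44 + p)*(p - 6*p**2) (u(p) = (p - 6*p**2)*(p - 44) = (p - 6*p**2)*(-44 + p) = (-44 + p)*(p - 6*p**2))
sqrt(T(-55) + u(-46)) = sqrt(-37 - 46*(-44 - 6*(-46)**2 + 265*(-46))) = sqrt(-37 - 46*(-44 - 6*2116 - 12190)) = sqrt(-37 - 46*(-44 - 12696 - 12190)) = sqrt(-37 - 46*(-24930)) = sqrt(-37 + 1146780) = sqrt(1146743)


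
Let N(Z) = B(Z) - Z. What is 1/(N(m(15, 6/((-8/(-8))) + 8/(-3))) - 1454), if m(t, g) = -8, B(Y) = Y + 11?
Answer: -1/1443 ≈ -0.00069300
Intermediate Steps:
B(Y) = 11 + Y
N(Z) = 11 (N(Z) = (11 + Z) - Z = 11)
1/(N(m(15, 6/((-8/(-8))) + 8/(-3))) - 1454) = 1/(11 - 1454) = 1/(-1443) = -1/1443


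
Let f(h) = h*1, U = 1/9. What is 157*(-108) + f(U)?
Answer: -152603/9 ≈ -16956.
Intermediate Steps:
U = 1/9 ≈ 0.11111
f(h) = h
157*(-108) + f(U) = 157*(-108) + 1/9 = -16956 + 1/9 = -152603/9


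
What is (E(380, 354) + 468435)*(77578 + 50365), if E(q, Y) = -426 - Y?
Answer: 59833183665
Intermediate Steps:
(E(380, 354) + 468435)*(77578 + 50365) = ((-426 - 1*354) + 468435)*(77578 + 50365) = ((-426 - 354) + 468435)*127943 = (-780 + 468435)*127943 = 467655*127943 = 59833183665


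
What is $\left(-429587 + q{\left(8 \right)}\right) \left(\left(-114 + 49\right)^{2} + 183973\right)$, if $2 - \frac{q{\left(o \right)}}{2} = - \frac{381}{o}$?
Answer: $- \frac{161657471149}{2} \approx -8.0829 \cdot 10^{10}$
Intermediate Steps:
$q{\left(o \right)} = 4 + \frac{762}{o}$ ($q{\left(o \right)} = 4 - 2 \left(- \frac{381}{o}\right) = 4 + \frac{762}{o}$)
$\left(-429587 + q{\left(8 \right)}\right) \left(\left(-114 + 49\right)^{2} + 183973\right) = \left(-429587 + \left(4 + \frac{762}{8}\right)\right) \left(\left(-114 + 49\right)^{2} + 183973\right) = \left(-429587 + \left(4 + 762 \cdot \frac{1}{8}\right)\right) \left(\left(-65\right)^{2} + 183973\right) = \left(-429587 + \left(4 + \frac{381}{4}\right)\right) \left(4225 + 183973\right) = \left(-429587 + \frac{397}{4}\right) 188198 = \left(- \frac{1717951}{4}\right) 188198 = - \frac{161657471149}{2}$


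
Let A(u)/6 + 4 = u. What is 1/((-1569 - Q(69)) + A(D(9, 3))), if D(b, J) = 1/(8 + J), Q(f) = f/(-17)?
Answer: -187/297030 ≈ -0.00062957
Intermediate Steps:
Q(f) = -f/17 (Q(f) = f*(-1/17) = -f/17)
A(u) = -24 + 6*u
1/((-1569 - Q(69)) + A(D(9, 3))) = 1/((-1569 - (-1)*69/17) + (-24 + 6/(8 + 3))) = 1/((-1569 - 1*(-69/17)) + (-24 + 6/11)) = 1/((-1569 + 69/17) + (-24 + 6*(1/11))) = 1/(-26604/17 + (-24 + 6/11)) = 1/(-26604/17 - 258/11) = 1/(-297030/187) = -187/297030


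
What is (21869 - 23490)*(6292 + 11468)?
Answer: -28788960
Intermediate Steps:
(21869 - 23490)*(6292 + 11468) = -1621*17760 = -28788960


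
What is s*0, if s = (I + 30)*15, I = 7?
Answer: 0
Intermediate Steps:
s = 555 (s = (7 + 30)*15 = 37*15 = 555)
s*0 = 555*0 = 0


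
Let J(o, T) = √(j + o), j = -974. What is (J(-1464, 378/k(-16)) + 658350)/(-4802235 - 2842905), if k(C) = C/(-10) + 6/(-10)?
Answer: -7315/84946 - I*√2438/7645140 ≈ -0.086114 - 6.4585e-6*I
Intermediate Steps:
k(C) = -⅗ - C/10 (k(C) = C*(-⅒) + 6*(-⅒) = -C/10 - ⅗ = -⅗ - C/10)
J(o, T) = √(-974 + o)
(J(-1464, 378/k(-16)) + 658350)/(-4802235 - 2842905) = (√(-974 - 1464) + 658350)/(-4802235 - 2842905) = (√(-2438) + 658350)/(-7645140) = (I*√2438 + 658350)*(-1/7645140) = (658350 + I*√2438)*(-1/7645140) = -7315/84946 - I*√2438/7645140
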